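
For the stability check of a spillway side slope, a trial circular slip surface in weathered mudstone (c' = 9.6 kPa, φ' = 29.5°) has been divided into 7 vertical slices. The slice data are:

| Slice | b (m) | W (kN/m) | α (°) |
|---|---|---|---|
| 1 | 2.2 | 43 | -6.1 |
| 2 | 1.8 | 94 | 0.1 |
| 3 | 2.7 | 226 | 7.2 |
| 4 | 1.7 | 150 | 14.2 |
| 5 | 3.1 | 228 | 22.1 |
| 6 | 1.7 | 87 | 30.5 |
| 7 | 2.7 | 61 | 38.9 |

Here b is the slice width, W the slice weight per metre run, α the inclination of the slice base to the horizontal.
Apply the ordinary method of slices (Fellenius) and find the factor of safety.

FS = 2.80

Ordinary method of slices: FS = Σ[c'·Δl_i + (W_i cosα_i)·tanφ'] / Σ W_i sinα_i, with Δl_i = b_i / cosα_i.
Slice 1: Δl = 2.2/cos(-6.1°) = 2.213 m; N'_1 = 43·cos(-6.1°) = 42.8; c'Δl = 21.24; W sinα = -4.6
Slice 2: Δl = 1.8/cos0.1° = 1.800 m; N'_2 = 94·cos0.1° = 94.0; c'Δl = 17.28; W sinα = 0.2
Slice 3: Δl = 2.7/cos7.2° = 2.721 m; N'_3 = 226·cos7.2° = 224.2; c'Δl = 26.13; W sinα = 28.3
Slice 4: Δl = 1.7/cos14.2° = 1.754 m; N'_4 = 150·cos14.2° = 145.4; c'Δl = 16.83; W sinα = 36.8
Slice 5: Δl = 3.1/cos22.1° = 3.346 m; N'_5 = 228·cos22.1° = 211.2; c'Δl = 32.12; W sinα = 85.8
Slice 6: Δl = 1.7/cos30.5° = 1.973 m; N'_6 = 87·cos30.5° = 75.0; c'Δl = 18.94; W sinα = 44.2
Slice 7: Δl = 2.7/cos38.9° = 3.469 m; N'_7 = 61·cos38.9° = 47.5; c'Δl = 33.31; W sinα = 38.3
Σc'Δl = 165.8 kN/m; ΣN' = 840.1 kN/m; ΣW sinα = 229.0 kN/m
Resisting = 165.8 + 840.1·tan29.5° = 165.8 + 475.3 = 641.1 kN/m
FS = 641.1 / 229.0 = 2.800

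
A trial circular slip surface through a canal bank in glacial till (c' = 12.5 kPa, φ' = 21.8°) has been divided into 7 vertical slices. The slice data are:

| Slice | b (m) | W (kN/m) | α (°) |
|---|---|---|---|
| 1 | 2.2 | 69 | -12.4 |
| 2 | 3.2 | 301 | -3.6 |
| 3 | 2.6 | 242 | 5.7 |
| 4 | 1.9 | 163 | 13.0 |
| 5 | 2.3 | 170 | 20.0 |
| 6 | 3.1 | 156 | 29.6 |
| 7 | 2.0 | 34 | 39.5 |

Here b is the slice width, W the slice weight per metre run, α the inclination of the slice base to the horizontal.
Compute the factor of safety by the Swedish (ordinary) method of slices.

Ordinary method of slices: FS = Σ[c'·Δl_i + (W_i cosα_i)·tanφ'] / Σ W_i sinα_i, with Δl_i = b_i / cosα_i.
Slice 1: Δl = 2.2/cos(-12.4°) = 2.253 m; N'_1 = 69·cos(-12.4°) = 67.4; c'Δl = 28.16; W sinα = -14.8
Slice 2: Δl = 3.2/cos(-3.6°) = 3.206 m; N'_2 = 301·cos(-3.6°) = 300.4; c'Δl = 40.08; W sinα = -18.9
Slice 3: Δl = 2.6/cos5.7° = 2.613 m; N'_3 = 242·cos5.7° = 240.8; c'Δl = 32.66; W sinα = 24.0
Slice 4: Δl = 1.9/cos13.0° = 1.950 m; N'_4 = 163·cos13.0° = 158.8; c'Δl = 24.37; W sinα = 36.7
Slice 5: Δl = 2.3/cos20.0° = 2.448 m; N'_5 = 170·cos20.0° = 159.7; c'Δl = 30.60; W sinα = 58.1
Slice 6: Δl = 3.1/cos29.6° = 3.565 m; N'_6 = 156·cos29.6° = 135.6; c'Δl = 44.57; W sinα = 77.1
Slice 7: Δl = 2.0/cos39.5° = 2.592 m; N'_7 = 34·cos39.5° = 26.2; c'Δl = 32.40; W sinα = 21.6
Σc'Δl = 232.8 kN/m; ΣN' = 1089.0 kN/m; ΣW sinα = 183.8 kN/m
Resisting = 232.8 + 1089.0·tan21.8° = 232.8 + 435.6 = 668.4 kN/m
FS = 668.4 / 183.8 = 3.636

FS = 3.64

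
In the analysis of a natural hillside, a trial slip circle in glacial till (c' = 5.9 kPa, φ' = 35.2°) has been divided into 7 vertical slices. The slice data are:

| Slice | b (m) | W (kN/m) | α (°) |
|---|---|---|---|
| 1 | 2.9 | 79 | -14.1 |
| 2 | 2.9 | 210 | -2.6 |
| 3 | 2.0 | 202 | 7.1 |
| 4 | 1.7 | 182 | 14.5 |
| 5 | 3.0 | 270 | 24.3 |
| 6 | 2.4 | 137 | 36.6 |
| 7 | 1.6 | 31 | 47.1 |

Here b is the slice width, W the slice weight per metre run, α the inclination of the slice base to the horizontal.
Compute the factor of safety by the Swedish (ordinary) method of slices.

FS = 3.27

Ordinary method of slices: FS = Σ[c'·Δl_i + (W_i cosα_i)·tanφ'] / Σ W_i sinα_i, with Δl_i = b_i / cosα_i.
Slice 1: Δl = 2.9/cos(-14.1°) = 2.990 m; N'_1 = 79·cos(-14.1°) = 76.6; c'Δl = 17.64; W sinα = -19.2
Slice 2: Δl = 2.9/cos(-2.6°) = 2.903 m; N'_2 = 210·cos(-2.6°) = 209.8; c'Δl = 17.13; W sinα = -9.5
Slice 3: Δl = 2.0/cos7.1° = 2.015 m; N'_3 = 202·cos7.1° = 200.5; c'Δl = 11.89; W sinα = 25.0
Slice 4: Δl = 1.7/cos14.5° = 1.756 m; N'_4 = 182·cos14.5° = 176.2; c'Δl = 10.36; W sinα = 45.6
Slice 5: Δl = 3.0/cos24.3° = 3.292 m; N'_5 = 270·cos24.3° = 246.1; c'Δl = 19.42; W sinα = 111.1
Slice 6: Δl = 2.4/cos36.6° = 2.989 m; N'_6 = 137·cos36.6° = 110.0; c'Δl = 17.64; W sinα = 81.7
Slice 7: Δl = 1.6/cos47.1° = 2.350 m; N'_7 = 31·cos47.1° = 21.1; c'Δl = 13.87; W sinα = 22.7
Σc'Δl = 107.9 kN/m; ΣN' = 1040.2 kN/m; ΣW sinα = 257.3 kN/m
Resisting = 107.9 + 1040.2·tan35.2° = 107.9 + 733.8 = 841.7 kN/m
FS = 841.7 / 257.3 = 3.272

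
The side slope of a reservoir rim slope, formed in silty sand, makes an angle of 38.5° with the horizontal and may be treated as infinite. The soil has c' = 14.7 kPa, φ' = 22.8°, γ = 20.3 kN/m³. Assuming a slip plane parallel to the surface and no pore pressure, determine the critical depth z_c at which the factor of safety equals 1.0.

z_c = 3.15 m

Setting FS = 1.00 in FS = [c' + γz cos²β tanφ'] / [γz sinβ cosβ] and solving for z:
z = c' / [γ cosβ (FS·sinβ − cosβ·tanφ')]
  = 14.7 / [20.3·cos38.5°·(1.00·sin38.5° − cos38.5°·tan22.8°)]
  = 14.7 / [20.3·0.7826·(1.00·0.6225 − 0.7826·0.4204)]
  = 14.7 / 4.6634 = 3.152 m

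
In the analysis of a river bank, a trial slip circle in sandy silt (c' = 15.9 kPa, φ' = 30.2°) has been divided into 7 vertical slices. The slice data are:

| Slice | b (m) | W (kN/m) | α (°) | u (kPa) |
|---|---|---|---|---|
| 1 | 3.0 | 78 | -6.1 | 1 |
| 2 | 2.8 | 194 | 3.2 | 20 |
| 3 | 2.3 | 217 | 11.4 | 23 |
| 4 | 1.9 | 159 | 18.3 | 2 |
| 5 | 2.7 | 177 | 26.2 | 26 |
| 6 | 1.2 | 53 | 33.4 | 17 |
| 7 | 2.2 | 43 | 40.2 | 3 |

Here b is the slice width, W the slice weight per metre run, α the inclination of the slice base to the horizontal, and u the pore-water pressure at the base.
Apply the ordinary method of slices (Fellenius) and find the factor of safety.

FS = 2.83

Ordinary method of slices: FS = Σ[c'·Δl_i + (W_i cosα_i − u_i·Δl_i)·tanφ'] / Σ W_i sinα_i, with Δl_i = b_i / cosα_i.
Slice 1: Δl = 3.0/cos(-6.1°) = 3.017 m; N'_1 = 78·cos(-6.1°) − 1·3.017 = 74.5; c'Δl = 47.97; W sinα = -8.3
Slice 2: Δl = 2.8/cos3.2° = 2.804 m; N'_2 = 194·cos3.2° − 20·2.804 = 137.6; c'Δl = 44.59; W sinα = 10.8
Slice 3: Δl = 2.3/cos11.4° = 2.346 m; N'_3 = 217·cos11.4° − 23·2.346 = 158.8; c'Δl = 37.31; W sinα = 42.9
Slice 4: Δl = 1.9/cos18.3° = 2.001 m; N'_4 = 159·cos18.3° − 2·2.001 = 147.0; c'Δl = 31.82; W sinα = 49.9
Slice 5: Δl = 2.7/cos26.2° = 3.009 m; N'_5 = 177·cos26.2° − 26·3.009 = 80.6; c'Δl = 47.85; W sinα = 78.1
Slice 6: Δl = 1.2/cos33.4° = 1.437 m; N'_6 = 53·cos33.4° − 17·1.437 = 19.8; c'Δl = 22.85; W sinα = 29.2
Slice 7: Δl = 2.2/cos40.2° = 2.880 m; N'_7 = 43·cos40.2° − 3·2.880 = 24.2; c'Δl = 45.80; W sinα = 27.8
Σc'Δl = 278.2 kN/m; ΣN' = 642.5 kN/m; ΣW sinα = 230.4 kN/m
Resisting = 278.2 + 642.5·tan30.2° = 278.2 + 373.9 = 652.1 kN/m
FS = 652.1 / 230.4 = 2.830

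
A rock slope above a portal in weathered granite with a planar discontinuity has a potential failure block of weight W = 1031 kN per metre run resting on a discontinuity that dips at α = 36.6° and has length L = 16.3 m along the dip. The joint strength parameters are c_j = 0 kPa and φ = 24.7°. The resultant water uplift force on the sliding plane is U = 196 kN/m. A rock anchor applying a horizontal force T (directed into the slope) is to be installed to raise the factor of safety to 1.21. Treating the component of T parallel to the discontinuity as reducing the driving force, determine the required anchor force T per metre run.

Resolving forces along and normal to the sliding plane, with the horizontal anchor force T adding T·sinα to the effective normal force and T·cosα acting up the plane against the driving force:
FS = [c_jL + (W cosα − U + T sinα) tanφ] / [W sinα − T cosα]
Without the anchor: N' = 631.7 kN/m, driving T_d = 614.7 kN/m, resisting R = 0·16.3 + 631.7·tan24.7° = 290.6 kN/m, FS = 0.47.
Setting FS = 1.21 and solving for T:
1.21·(614.7 − T cos36.6°) = 290.6 + T sin36.6°·tan24.7°
T·(sin36.6°·tan24.7° + 1.21·cos36.6°) = 1.21·614.7 − 290.6
T·(0.5962·0.4599 + 1.21·0.8028) = 743.8 − 290.6 = 453.2
T·1.2456 = 453.2
T = 363.9 kN/m

T = 364 kN/m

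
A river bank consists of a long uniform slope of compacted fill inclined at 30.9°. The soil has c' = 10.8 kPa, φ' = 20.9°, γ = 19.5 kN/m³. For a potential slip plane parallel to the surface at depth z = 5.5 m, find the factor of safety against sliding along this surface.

For an infinite slope with a slip plane parallel to the surface (no pore pressure): FS = [c' + γz cos²β tanφ'] / [γz sinβ cosβ].
γz = 19.5·5.5 = 107.25 kN/m²
Numerator = 10.8 + 107.25·cos²30.9°·tan20.9° = 10.8 + 107.25·0.7363·0.3819 = 40.954 kPa
Denominator = 107.25·sin30.9°·cos30.9° = 107.25·0.5135·0.8581 = 47.260 kPa
FS = 40.954 / 47.260 = 0.867

FS = 0.87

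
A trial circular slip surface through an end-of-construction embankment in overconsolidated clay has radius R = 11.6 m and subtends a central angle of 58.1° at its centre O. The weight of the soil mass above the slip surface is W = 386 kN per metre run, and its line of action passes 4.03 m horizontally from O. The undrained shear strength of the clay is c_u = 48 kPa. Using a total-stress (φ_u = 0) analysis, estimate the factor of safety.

FS = 4.21

Taking moments about the centre O, the resisting moment is provided by the undrained shear strength acting along the arc:
Arc length L_a = R·θ = 11.6·(58.1°·π/180) = 11.6·1.0140 = 11.76 m
M_R = c_u·L_a·R = 48·11.76·11.6 = 6549.5 kN·m/m
M_D = W·d = 386·4.03 = 1555.6 kN·m/m
FS = M_R / M_D = 6549.5 / 1555.6 = 4.210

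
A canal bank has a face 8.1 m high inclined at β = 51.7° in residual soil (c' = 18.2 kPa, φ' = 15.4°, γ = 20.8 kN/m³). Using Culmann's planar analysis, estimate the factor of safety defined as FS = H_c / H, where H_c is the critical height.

H_c = (4c'/γ) · sinβ cosφ' / [1 − cos(β − φ')]
    = (4·18.2/20.8) · sin51.7°·cos15.4° / [1 − cos36.3°]
    = 3.500 · 0.7566 / 0.1941 = 13.64 m
FS = H_c / H = 13.64 / 8.1 = 1.685

FS = 1.68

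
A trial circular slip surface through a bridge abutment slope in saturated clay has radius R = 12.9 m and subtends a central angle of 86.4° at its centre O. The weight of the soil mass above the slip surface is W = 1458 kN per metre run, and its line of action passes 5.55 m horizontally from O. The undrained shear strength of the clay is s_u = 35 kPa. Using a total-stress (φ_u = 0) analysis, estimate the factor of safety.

FS = 1.09

Taking moments about the centre O, the resisting moment is provided by the undrained shear strength acting along the arc:
Arc length L_a = R·θ = 12.9·(86.4°·π/180) = 12.9·1.5080 = 19.45 m
M_R = s_u·L_a·R = 35·19.45·12.9 = 8782.9 kN·m/m
M_D = W·d = 1458·5.55 = 8091.9 kN·m/m
FS = M_R / M_D = 8782.9 / 8091.9 = 1.085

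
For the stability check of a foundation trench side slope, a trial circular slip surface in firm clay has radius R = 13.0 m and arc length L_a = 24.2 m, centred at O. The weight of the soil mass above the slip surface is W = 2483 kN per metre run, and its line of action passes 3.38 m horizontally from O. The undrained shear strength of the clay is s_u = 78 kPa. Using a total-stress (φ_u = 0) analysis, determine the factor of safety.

FS = 2.92

Taking moments about the centre O, the resisting moment is provided by the undrained shear strength acting along the arc:
M_R = s_u·L_a·R = 78·24.20·13.0 = 24538.8 kN·m/m
M_D = W·d = 2483·3.38 = 8392.5 kN·m/m
FS = M_R / M_D = 24538.8 / 8392.5 = 2.924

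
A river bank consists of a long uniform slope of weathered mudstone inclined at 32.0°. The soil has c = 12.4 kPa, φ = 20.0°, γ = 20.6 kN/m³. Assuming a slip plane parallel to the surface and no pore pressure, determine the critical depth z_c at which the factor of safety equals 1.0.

Setting FS = 1.00 in FS = [c + γz cos²β tanφ] / [γz sinβ cosβ] and solving for z:
z = c / [γ cosβ (FS·sinβ − cosβ·tanφ)]
  = 12.4 / [20.6·cos32.0°·(1.00·sin32.0° − cos32.0°·tan20.0°)]
  = 12.4 / [20.6·0.8480·(1.00·0.5299 − 0.8480·0.3640)]
  = 12.4 / 3.8653 = 3.208 m

z_c = 3.21 m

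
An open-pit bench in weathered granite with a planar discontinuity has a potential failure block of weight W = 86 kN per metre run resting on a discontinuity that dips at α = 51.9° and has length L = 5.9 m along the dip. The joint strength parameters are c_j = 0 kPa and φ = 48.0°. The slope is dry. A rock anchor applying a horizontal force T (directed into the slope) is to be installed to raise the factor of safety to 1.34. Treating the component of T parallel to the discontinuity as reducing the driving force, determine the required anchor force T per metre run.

T = 19 kN/m

Resolving forces along and normal to the sliding plane, with the horizontal anchor force T adding T·sinα to the effective normal force and T·cosα acting up the plane against the driving force:
FS = [c_jL + (W cosα + T sinα) tanφ] / [W sinα − T cosα]
Without the anchor: N' = 53.1 kN/m, driving T_d = 67.7 kN/m, resisting R = 0·5.9 + 53.1·tan48.0° = 58.9 kN/m, FS = 0.87.
Setting FS = 1.34 and solving for T:
1.34·(67.7 − T cos51.9°) = 58.9 + T sin51.9°·tan48.0°
T·(sin51.9°·tan48.0° + 1.34·cos51.9°) = 1.34·67.7 − 58.9
T·(0.7869·1.1106 + 1.34·0.6170) = 90.7 − 58.9 = 31.8
T·1.7008 = 31.8
T = 18.7 kN/m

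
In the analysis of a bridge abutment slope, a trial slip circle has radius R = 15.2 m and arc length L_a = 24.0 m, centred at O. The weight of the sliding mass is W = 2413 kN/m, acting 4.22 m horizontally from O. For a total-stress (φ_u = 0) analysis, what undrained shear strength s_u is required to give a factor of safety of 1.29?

s_u = 36.0 kPa

FS = s_u·L_a·R / (W·d), so s_u = FS·W·d / (L_a·R).
s_u = 1.29·2413·4.22 / (24.00·15.2) = 13135.9 / 364.80 = 36.01 kPa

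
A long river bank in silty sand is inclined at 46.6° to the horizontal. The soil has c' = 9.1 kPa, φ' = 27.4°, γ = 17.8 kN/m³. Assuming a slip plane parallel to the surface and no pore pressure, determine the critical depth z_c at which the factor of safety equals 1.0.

z_c = 2.01 m

Setting FS = 1.00 in FS = [c' + γz cos²β tanφ'] / [γz sinβ cosβ] and solving for z:
z = c' / [γ cosβ (FS·sinβ − cosβ·tanφ')]
  = 9.1 / [17.8·cos46.6°·(1.00·sin46.6° − cos46.6°·tan27.4°)]
  = 9.1 / [17.8·0.6871·(1.00·0.7266 − 0.6871·0.5184)]
  = 9.1 / 4.5303 = 2.009 m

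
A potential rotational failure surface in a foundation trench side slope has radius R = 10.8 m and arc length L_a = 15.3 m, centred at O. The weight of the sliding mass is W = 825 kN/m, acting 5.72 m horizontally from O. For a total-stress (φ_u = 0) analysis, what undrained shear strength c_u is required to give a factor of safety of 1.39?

c_u = 39.7 kPa

FS = c_u·L_a·R / (W·d), so c_u = FS·W·d / (L_a·R).
c_u = 1.39·825·5.72 / (15.30·10.8) = 6559.4 / 165.24 = 39.70 kPa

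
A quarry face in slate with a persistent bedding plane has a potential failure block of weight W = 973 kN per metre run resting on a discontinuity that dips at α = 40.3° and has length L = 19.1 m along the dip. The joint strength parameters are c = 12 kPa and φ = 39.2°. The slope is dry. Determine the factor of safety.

FS = 1.33

Resolving the block weight along and normal to the plane and applying the Mohr–Coulomb strength on the joint:
N' = W cosα = 973·cos40.3° = 742.1 kN/m
Driving force T = W sinα = 973·sin40.3° = 629.3 kN/m
Resisting force R = c·L + N'·tanφ = 12·19.1 + 742.1·tan39.2° = 229.2 + 605.2 = 834.4 kN/m
FS = R / T = 834.4 / 629.3 = 1.326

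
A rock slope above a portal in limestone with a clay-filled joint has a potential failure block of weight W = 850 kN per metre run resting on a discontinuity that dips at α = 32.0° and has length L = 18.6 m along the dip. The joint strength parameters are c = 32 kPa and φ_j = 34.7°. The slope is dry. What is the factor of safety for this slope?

Resolving the block weight along and normal to the plane and applying the Mohr–Coulomb strength on the joint:
N' = W cosα = 850·cos32.0° = 720.8 kN/m
Driving force T = W sinα = 850·sin32.0° = 450.4 kN/m
Resisting force R = c·L + N'·tanφ_j = 32·18.6 + 720.8·tan34.7° = 595.2 + 499.1 = 1094.3 kN/m
FS = R / T = 1094.3 / 450.4 = 2.430

FS = 2.43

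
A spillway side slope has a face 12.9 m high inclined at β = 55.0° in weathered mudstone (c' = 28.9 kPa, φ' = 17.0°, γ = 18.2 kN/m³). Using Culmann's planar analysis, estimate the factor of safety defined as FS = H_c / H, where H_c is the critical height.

H_c = (4c'/γ) · sinβ cosφ' / [1 − cos(β − φ')]
    = (4·28.9/18.2) · sin55.0°·cos17.0° / [1 − cos38.0°]
    = 6.352 · 0.7834 / 0.2120 = 23.47 m
FS = H_c / H = 23.47 / 12.9 = 1.819

FS = 1.82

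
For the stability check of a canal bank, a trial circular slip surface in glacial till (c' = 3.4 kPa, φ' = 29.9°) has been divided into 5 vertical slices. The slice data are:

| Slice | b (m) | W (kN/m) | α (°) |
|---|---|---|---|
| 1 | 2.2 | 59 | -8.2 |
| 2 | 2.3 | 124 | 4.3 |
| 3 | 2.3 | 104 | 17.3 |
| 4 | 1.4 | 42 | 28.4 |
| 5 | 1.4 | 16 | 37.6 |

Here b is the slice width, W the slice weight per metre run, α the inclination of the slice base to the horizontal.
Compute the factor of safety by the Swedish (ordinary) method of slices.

Ordinary method of slices: FS = Σ[c'·Δl_i + (W_i cosα_i)·tanφ'] / Σ W_i sinα_i, with Δl_i = b_i / cosα_i.
Slice 1: Δl = 2.2/cos(-8.2°) = 2.223 m; N'_1 = 59·cos(-8.2°) = 58.4; c'Δl = 7.56; W sinα = -8.4
Slice 2: Δl = 2.3/cos4.3° = 2.306 m; N'_2 = 124·cos4.3° = 123.7; c'Δl = 7.84; W sinα = 9.3
Slice 3: Δl = 2.3/cos17.3° = 2.409 m; N'_3 = 104·cos17.3° = 99.3; c'Δl = 8.19; W sinα = 30.9
Slice 4: Δl = 1.4/cos28.4° = 1.592 m; N'_4 = 42·cos28.4° = 36.9; c'Δl = 5.41; W sinα = 20.0
Slice 5: Δl = 1.4/cos37.6° = 1.767 m; N'_5 = 16·cos37.6° = 12.7; c'Δl = 6.01; W sinα = 9.8
Σc'Δl = 35.0 kN/m; ΣN' = 331.0 kN/m; ΣW sinα = 61.5 kN/m
Resisting = 35.0 + 331.0·tan29.9° = 35.0 + 190.3 = 225.3 kN/m
FS = 225.3 / 61.5 = 3.661

FS = 3.66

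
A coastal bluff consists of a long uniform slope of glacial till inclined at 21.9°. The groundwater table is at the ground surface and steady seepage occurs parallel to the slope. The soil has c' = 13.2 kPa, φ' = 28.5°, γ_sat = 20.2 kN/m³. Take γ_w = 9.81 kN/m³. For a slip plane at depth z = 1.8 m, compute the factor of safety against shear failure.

With seepage parallel to the slope and the water table at the surface, the effective normal stress on the slip plane uses the buoyant unit weight γ' = γ_sat − γ_w while the driving shear stress uses γ_sat:
FS = [c' + γ' z cos²β tanφ'] / [γ_sat z sinβ cosβ]
γ' = 20.2 − 9.81 = 10.39 kN/m³
Numerator = 13.2 + 10.39·1.8·cos²21.9°·tan28.5° = 13.2 + 10.39·1.8·0.8609·0.5430 = 21.942 kPa
Denominator = 20.2·1.8·sin21.9°·cos21.9° = 20.2·1.8·0.3730·0.9278 = 12.583 kPa
FS = 21.942 / 12.583 = 1.744

FS = 1.74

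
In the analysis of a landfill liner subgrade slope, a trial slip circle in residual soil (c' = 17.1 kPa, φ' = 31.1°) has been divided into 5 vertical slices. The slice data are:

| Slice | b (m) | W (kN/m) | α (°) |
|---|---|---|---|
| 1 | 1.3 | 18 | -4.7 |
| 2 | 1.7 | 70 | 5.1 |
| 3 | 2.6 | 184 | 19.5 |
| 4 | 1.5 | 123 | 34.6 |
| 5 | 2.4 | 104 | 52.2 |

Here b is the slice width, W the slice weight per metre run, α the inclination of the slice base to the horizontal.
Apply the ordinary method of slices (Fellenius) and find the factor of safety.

FS = 2.08

Ordinary method of slices: FS = Σ[c'·Δl_i + (W_i cosα_i)·tanφ'] / Σ W_i sinα_i, with Δl_i = b_i / cosα_i.
Slice 1: Δl = 1.3/cos(-4.7°) = 1.304 m; N'_1 = 18·cos(-4.7°) = 17.9; c'Δl = 22.31; W sinα = -1.5
Slice 2: Δl = 1.7/cos5.1° = 1.707 m; N'_2 = 70·cos5.1° = 69.7; c'Δl = 29.19; W sinα = 6.2
Slice 3: Δl = 2.6/cos19.5° = 2.758 m; N'_3 = 184·cos19.5° = 173.4; c'Δl = 47.17; W sinα = 61.4
Slice 4: Δl = 1.5/cos34.6° = 1.822 m; N'_4 = 123·cos34.6° = 101.2; c'Δl = 31.16; W sinα = 69.8
Slice 5: Δl = 2.4/cos52.2° = 3.916 m; N'_5 = 104·cos52.2° = 63.7; c'Δl = 66.96; W sinα = 82.2
Σc'Δl = 196.8 kN/m; ΣN' = 426.1 kN/m; ΣW sinα = 218.2 kN/m
Resisting = 196.8 + 426.1·tan31.1° = 196.8 + 257.0 = 453.8 kN/m
FS = 453.8 / 218.2 = 2.080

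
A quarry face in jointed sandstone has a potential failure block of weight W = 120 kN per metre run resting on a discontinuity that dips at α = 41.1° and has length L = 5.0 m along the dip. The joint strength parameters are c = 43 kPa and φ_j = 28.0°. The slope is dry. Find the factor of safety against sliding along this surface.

FS = 3.33

Resolving the block weight along and normal to the plane and applying the Mohr–Coulomb strength on the joint:
N' = W cosα = 120·cos41.1° = 90.4 kN/m
Driving force T = W sinα = 120·sin41.1° = 78.9 kN/m
Resisting force R = c·L + N'·tanφ_j = 43·5.0 + 90.4·tan28.0° = 215.0 + 48.1 = 263.1 kN/m
FS = R / T = 263.1 / 78.9 = 3.335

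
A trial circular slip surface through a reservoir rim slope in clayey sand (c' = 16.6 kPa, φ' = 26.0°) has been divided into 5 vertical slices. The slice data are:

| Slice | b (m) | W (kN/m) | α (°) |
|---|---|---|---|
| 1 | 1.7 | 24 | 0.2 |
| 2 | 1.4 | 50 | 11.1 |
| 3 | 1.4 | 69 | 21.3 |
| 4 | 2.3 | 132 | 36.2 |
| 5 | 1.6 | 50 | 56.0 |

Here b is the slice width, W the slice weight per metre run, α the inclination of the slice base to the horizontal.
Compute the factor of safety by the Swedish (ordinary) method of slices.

FS = 1.97

Ordinary method of slices: FS = Σ[c'·Δl_i + (W_i cosα_i)·tanφ'] / Σ W_i sinα_i, with Δl_i = b_i / cosα_i.
Slice 1: Δl = 1.7/cos0.2° = 1.700 m; N'_1 = 24·cos0.2° = 24.0; c'Δl = 28.22; W sinα = 0.1
Slice 2: Δl = 1.4/cos11.1° = 1.427 m; N'_2 = 50·cos11.1° = 49.1; c'Δl = 23.68; W sinα = 9.6
Slice 3: Δl = 1.4/cos21.3° = 1.503 m; N'_3 = 69·cos21.3° = 64.3; c'Δl = 24.94; W sinα = 25.1
Slice 4: Δl = 2.3/cos36.2° = 2.850 m; N'_4 = 132·cos36.2° = 106.5; c'Δl = 47.31; W sinα = 78.0
Slice 5: Δl = 1.6/cos56.0° = 2.861 m; N'_5 = 50·cos56.0° = 28.0; c'Δl = 47.50; W sinα = 41.5
Σc'Δl = 171.7 kN/m; ΣN' = 271.8 kN/m; ΣW sinα = 154.2 kN/m
Resisting = 171.7 + 271.8·tan26.0° = 171.7 + 132.6 = 304.2 kN/m
FS = 304.2 / 154.2 = 1.973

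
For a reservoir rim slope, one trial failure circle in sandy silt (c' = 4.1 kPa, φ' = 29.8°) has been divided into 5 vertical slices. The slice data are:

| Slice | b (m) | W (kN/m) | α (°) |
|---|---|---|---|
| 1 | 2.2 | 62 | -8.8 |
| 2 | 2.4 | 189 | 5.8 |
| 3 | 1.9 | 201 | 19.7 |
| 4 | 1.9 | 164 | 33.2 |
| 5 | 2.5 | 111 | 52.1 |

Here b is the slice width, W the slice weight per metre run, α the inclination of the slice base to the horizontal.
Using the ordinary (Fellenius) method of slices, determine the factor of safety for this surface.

Ordinary method of slices: FS = Σ[c'·Δl_i + (W_i cosα_i)·tanφ'] / Σ W_i sinα_i, with Δl_i = b_i / cosα_i.
Slice 1: Δl = 2.2/cos(-8.8°) = 2.226 m; N'_1 = 62·cos(-8.8°) = 61.3; c'Δl = 9.13; W sinα = -9.5
Slice 2: Δl = 2.4/cos5.8° = 2.412 m; N'_2 = 189·cos5.8° = 188.0; c'Δl = 9.89; W sinα = 19.1
Slice 3: Δl = 1.9/cos19.7° = 2.018 m; N'_3 = 201·cos19.7° = 189.2; c'Δl = 8.27; W sinα = 67.8
Slice 4: Δl = 1.9/cos33.2° = 2.271 m; N'_4 = 164·cos33.2° = 137.2; c'Δl = 9.31; W sinα = 89.8
Slice 5: Δl = 2.5/cos52.1° = 4.070 m; N'_5 = 111·cos52.1° = 68.2; c'Δl = 16.69; W sinα = 87.6
Σc'Δl = 53.3 kN/m; ΣN' = 644.0 kN/m; ΣW sinα = 254.8 kN/m
Resisting = 53.3 + 644.0·tan29.8° = 53.3 + 368.8 = 422.1 kN/m
FS = 422.1 / 254.8 = 1.657

FS = 1.66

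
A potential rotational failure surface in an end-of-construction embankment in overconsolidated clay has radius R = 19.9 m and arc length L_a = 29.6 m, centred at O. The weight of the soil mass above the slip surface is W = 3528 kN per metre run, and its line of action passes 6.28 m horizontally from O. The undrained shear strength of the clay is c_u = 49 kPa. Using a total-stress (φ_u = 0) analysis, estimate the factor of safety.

FS = 1.30

Taking moments about the centre O, the resisting moment is provided by the undrained shear strength acting along the arc:
M_R = c_u·L_a·R = 49·29.60·19.9 = 28863.0 kN·m/m
M_D = W·d = 3528·6.28 = 22155.8 kN·m/m
FS = M_R / M_D = 28863.0 / 22155.8 = 1.303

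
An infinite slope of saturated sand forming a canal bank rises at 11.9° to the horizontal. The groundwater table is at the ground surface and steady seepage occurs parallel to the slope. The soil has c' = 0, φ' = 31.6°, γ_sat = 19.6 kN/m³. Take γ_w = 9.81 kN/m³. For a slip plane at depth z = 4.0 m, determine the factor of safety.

With seepage parallel to the slope and the water table at the surface, the effective normal stress on the slip plane uses the buoyant unit weight γ' = γ_sat − γ_w while the driving shear stress uses γ_sat:
FS = [c' + γ' z cos²β tanφ'] / [γ_sat z sinβ cosβ]
(For c' = 0 this reduces to FS = (γ'/γ_sat)·tanφ'/tanβ.)
γ' = 19.6 − 9.81 = 9.79 kN/m³
Numerator = 0.0 + 9.79·4.0·cos²11.9°·tan31.6° = 0.0 + 9.79·4.0·0.9575·0.6152 = 23.067 kPa
Denominator = 19.6·4.0·sin11.9°·cos11.9° = 19.6·4.0·0.2062·0.9785 = 15.819 kPa
FS = 23.067 / 15.819 = 1.458

FS = 1.46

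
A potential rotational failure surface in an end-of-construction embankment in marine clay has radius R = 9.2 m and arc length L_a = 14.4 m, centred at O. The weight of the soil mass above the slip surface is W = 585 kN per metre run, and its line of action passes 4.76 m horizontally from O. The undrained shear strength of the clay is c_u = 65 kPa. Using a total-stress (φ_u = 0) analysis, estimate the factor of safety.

FS = 3.09

Taking moments about the centre O, the resisting moment is provided by the undrained shear strength acting along the arc:
M_R = c_u·L_a·R = 65·14.40·9.2 = 8611.2 kN·m/m
M_D = W·d = 585·4.76 = 2784.6 kN·m/m
FS = M_R / M_D = 8611.2 / 2784.6 = 3.092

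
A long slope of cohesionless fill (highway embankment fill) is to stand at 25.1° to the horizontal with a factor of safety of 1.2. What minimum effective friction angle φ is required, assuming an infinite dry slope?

FS = tanφ/tanβ ⇒ tanφ = FS · tanβ = 1.2 · tan25.1° = 0.5621
φ = arctan(0.5621) = 29.34°

φ = 29.3°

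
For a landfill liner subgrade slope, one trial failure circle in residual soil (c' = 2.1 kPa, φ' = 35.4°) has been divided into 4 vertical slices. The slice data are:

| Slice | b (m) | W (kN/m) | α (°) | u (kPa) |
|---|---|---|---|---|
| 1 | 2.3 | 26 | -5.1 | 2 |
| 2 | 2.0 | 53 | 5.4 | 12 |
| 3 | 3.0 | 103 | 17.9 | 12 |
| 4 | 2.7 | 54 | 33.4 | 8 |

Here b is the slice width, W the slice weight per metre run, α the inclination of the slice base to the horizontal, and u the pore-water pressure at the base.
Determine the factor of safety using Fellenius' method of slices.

FS = 1.79

Ordinary method of slices: FS = Σ[c'·Δl_i + (W_i cosα_i − u_i·Δl_i)·tanφ'] / Σ W_i sinα_i, with Δl_i = b_i / cosα_i.
Slice 1: Δl = 2.3/cos(-5.1°) = 2.309 m; N'_1 = 26·cos(-5.1°) − 2·2.309 = 21.3; c'Δl = 4.85; W sinα = -2.3
Slice 2: Δl = 2.0/cos5.4° = 2.009 m; N'_2 = 53·cos5.4° − 12·2.009 = 28.7; c'Δl = 4.22; W sinα = 5.0
Slice 3: Δl = 3.0/cos17.9° = 3.153 m; N'_3 = 103·cos17.9° − 12·3.153 = 60.2; c'Δl = 6.62; W sinα = 31.7
Slice 4: Δl = 2.7/cos33.4° = 3.234 m; N'_4 = 54·cos33.4° − 8·3.234 = 19.2; c'Δl = 6.79; W sinα = 29.7
Σc'Δl = 22.5 kN/m; ΣN' = 129.3 kN/m; ΣW sinα = 64.1 kN/m
Resisting = 22.5 + 129.3·tan35.4° = 22.5 + 91.9 = 114.4 kN/m
FS = 114.4 / 64.1 = 1.786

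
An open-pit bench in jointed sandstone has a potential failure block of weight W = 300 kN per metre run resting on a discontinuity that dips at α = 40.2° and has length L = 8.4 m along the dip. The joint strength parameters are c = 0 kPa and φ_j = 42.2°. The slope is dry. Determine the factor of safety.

Resolving the block weight along and normal to the plane and applying the Mohr–Coulomb strength on the joint:
N' = W cosα = 300·cos40.2° = 229.1 kN/m
Driving force T = W sinα = 300·sin40.2° = 193.6 kN/m
Resisting force R = c·L + N'·tanφ_j = 0·8.4 + 229.1·tan42.2° = 0.0 + 207.8 = 207.8 kN/m
FS = R / T = 207.8 / 193.6 = 1.073

FS = 1.07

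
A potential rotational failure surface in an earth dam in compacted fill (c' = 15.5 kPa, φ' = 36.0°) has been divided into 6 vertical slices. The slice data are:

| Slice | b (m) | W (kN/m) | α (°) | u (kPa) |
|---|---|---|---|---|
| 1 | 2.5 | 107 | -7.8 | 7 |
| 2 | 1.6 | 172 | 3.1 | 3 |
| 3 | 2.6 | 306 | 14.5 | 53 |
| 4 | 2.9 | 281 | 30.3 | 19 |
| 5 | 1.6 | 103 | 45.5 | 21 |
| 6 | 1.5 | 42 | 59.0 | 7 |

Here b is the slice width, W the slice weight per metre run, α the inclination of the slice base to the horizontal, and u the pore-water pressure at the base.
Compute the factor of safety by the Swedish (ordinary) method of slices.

Ordinary method of slices: FS = Σ[c'·Δl_i + (W_i cosα_i − u_i·Δl_i)·tanφ'] / Σ W_i sinα_i, with Δl_i = b_i / cosα_i.
Slice 1: Δl = 2.5/cos(-7.8°) = 2.523 m; N'_1 = 107·cos(-7.8°) − 7·2.523 = 88.3; c'Δl = 39.11; W sinα = -14.5
Slice 2: Δl = 1.6/cos3.1° = 1.602 m; N'_2 = 172·cos3.1° − 3·1.602 = 166.9; c'Δl = 24.84; W sinα = 9.3
Slice 3: Δl = 2.6/cos14.5° = 2.686 m; N'_3 = 306·cos14.5° − 53·2.686 = 153.9; c'Δl = 41.63; W sinα = 76.6
Slice 4: Δl = 2.9/cos30.3° = 3.359 m; N'_4 = 281·cos30.3° − 19·3.359 = 178.8; c'Δl = 52.06; W sinα = 141.8
Slice 5: Δl = 1.6/cos45.5° = 2.283 m; N'_5 = 103·cos45.5° − 21·2.283 = 24.3; c'Δl = 35.38; W sinα = 73.5
Slice 6: Δl = 1.5/cos59.0° = 2.912 m; N'_6 = 42·cos59.0° − 7·2.912 = 1.2; c'Δl = 45.14; W sinα = 36.0
Σc'Δl = 238.2 kN/m; ΣN' = 613.5 kN/m; ΣW sinα = 322.6 kN/m
Resisting = 238.2 + 613.5·tan36.0° = 238.2 + 445.7 = 683.9 kN/m
FS = 683.9 / 322.6 = 2.120

FS = 2.12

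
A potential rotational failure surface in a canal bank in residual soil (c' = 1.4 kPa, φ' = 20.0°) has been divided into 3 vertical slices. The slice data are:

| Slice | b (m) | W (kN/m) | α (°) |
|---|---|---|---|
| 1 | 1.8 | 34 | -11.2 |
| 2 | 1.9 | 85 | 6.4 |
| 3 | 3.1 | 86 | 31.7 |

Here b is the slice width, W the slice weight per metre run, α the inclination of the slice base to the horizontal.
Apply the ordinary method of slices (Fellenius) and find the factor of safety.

Ordinary method of slices: FS = Σ[c'·Δl_i + (W_i cosα_i)·tanφ'] / Σ W_i sinα_i, with Δl_i = b_i / cosα_i.
Slice 1: Δl = 1.8/cos(-11.2°) = 1.835 m; N'_1 = 34·cos(-11.2°) = 33.4; c'Δl = 2.57; W sinα = -6.6
Slice 2: Δl = 1.9/cos6.4° = 1.912 m; N'_2 = 85·cos6.4° = 84.5; c'Δl = 2.68; W sinα = 9.5
Slice 3: Δl = 3.1/cos31.7° = 3.644 m; N'_3 = 86·cos31.7° = 73.2; c'Δl = 5.10; W sinα = 45.2
Σc'Δl = 10.3 kN/m; ΣN' = 191.0 kN/m; ΣW sinα = 48.1 kN/m
Resisting = 10.3 + 191.0·tan20.0° = 10.3 + 69.5 = 79.9 kN/m
FS = 79.9 / 48.1 = 1.662

FS = 1.66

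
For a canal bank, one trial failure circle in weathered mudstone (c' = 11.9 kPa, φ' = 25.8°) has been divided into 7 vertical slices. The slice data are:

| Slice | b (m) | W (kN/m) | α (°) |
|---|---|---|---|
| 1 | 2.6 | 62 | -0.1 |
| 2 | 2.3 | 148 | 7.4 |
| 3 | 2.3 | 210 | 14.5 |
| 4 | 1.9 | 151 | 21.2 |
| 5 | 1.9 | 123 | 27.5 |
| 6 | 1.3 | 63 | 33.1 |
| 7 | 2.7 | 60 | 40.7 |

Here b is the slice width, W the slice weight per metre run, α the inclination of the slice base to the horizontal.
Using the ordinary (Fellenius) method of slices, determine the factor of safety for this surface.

FS = 2.20

Ordinary method of slices: FS = Σ[c'·Δl_i + (W_i cosα_i)·tanφ'] / Σ W_i sinα_i, with Δl_i = b_i / cosα_i.
Slice 1: Δl = 2.6/cos(-0.1°) = 2.600 m; N'_1 = 62·cos(-0.1°) = 62.0; c'Δl = 30.94; W sinα = -0.1
Slice 2: Δl = 2.3/cos7.4° = 2.319 m; N'_2 = 148·cos7.4° = 146.8; c'Δl = 27.60; W sinα = 19.1
Slice 3: Δl = 2.3/cos14.5° = 2.376 m; N'_3 = 210·cos14.5° = 203.3; c'Δl = 28.27; W sinα = 52.6
Slice 4: Δl = 1.9/cos21.2° = 2.038 m; N'_4 = 151·cos21.2° = 140.8; c'Δl = 24.25; W sinα = 54.6
Slice 5: Δl = 1.9/cos27.5° = 2.142 m; N'_5 = 123·cos27.5° = 109.1; c'Δl = 25.49; W sinα = 56.8
Slice 6: Δl = 1.3/cos33.1° = 1.552 m; N'_6 = 63·cos33.1° = 52.8; c'Δl = 18.47; W sinα = 34.4
Slice 7: Δl = 2.7/cos40.7° = 3.561 m; N'_7 = 60·cos40.7° = 45.5; c'Δl = 42.38; W sinα = 39.1
Σc'Δl = 197.4 kN/m; ΣN' = 760.2 kN/m; ΣW sinα = 256.5 kN/m
Resisting = 197.4 + 760.2·tan25.8° = 197.4 + 367.5 = 564.9 kN/m
FS = 564.9 / 256.5 = 2.203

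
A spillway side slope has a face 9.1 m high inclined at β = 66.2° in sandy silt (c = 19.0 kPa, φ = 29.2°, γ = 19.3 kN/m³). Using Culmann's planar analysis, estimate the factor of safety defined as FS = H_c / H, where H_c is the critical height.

FS = 1.72

H_c = (4c/γ) · sinβ cosφ / [1 − cos(β − φ)]
    = (4·19.0/19.3) · sin66.2°·cos29.2° / [1 − cos37.0°]
    = 3.938 · 0.7987 / 0.2014 = 15.62 m
FS = H_c / H = 15.62 / 9.1 = 1.716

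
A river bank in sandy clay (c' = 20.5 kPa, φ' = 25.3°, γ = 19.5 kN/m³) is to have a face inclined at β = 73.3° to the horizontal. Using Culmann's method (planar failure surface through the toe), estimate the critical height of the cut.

Culmann's analysis gives the critical failure plane at α_cr = (β + φ')/2 = (73.3 + 25.3)/2 = 49.3°, and the critical height
H_c = (4c'/γ) · sinβ cosφ' / [1 − cos(β − φ')]
    = (4·20.5/19.5) · sin73.3°·cos25.3° / [1 − cos(48.0°)]
    = 4.205 · 0.9578·0.9041 / [1 − 0.6691]
    = 4.205 · 0.8660 / 0.3309
    = 11.01 m

H_c = 11.01 m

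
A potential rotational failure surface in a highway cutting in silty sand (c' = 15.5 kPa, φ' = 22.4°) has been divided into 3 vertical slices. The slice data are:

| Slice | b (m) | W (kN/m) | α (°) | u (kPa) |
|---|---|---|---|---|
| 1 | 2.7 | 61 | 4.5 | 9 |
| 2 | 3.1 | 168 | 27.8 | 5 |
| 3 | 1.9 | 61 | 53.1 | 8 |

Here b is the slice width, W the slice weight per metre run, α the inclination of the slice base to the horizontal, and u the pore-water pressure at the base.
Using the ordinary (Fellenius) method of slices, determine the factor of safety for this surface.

FS = 1.66

Ordinary method of slices: FS = Σ[c'·Δl_i + (W_i cosα_i − u_i·Δl_i)·tanφ'] / Σ W_i sinα_i, with Δl_i = b_i / cosα_i.
Slice 1: Δl = 2.7/cos4.5° = 2.708 m; N'_1 = 61·cos4.5° − 9·2.708 = 36.4; c'Δl = 41.98; W sinα = 4.8
Slice 2: Δl = 3.1/cos27.8° = 3.504 m; N'_2 = 168·cos27.8° − 5·3.504 = 131.1; c'Δl = 54.32; W sinα = 78.4
Slice 3: Δl = 1.9/cos53.1° = 3.164 m; N'_3 = 61·cos53.1° − 8·3.164 = 11.3; c'Δl = 49.05; W sinα = 48.8
Σc'Δl = 145.3 kN/m; ΣN' = 178.8 kN/m; ΣW sinα = 131.9 kN/m
Resisting = 145.3 + 178.8·tan22.4° = 145.3 + 73.7 = 219.1 kN/m
FS = 219.1 / 131.9 = 1.661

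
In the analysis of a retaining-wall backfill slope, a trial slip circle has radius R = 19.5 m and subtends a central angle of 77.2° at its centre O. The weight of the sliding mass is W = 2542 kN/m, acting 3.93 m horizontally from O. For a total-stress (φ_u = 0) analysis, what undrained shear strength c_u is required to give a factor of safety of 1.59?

c_u = 31.0 kPa

FS = c_u·L_a·R / (W·d), so c_u = FS·W·d / (L_a·R).
Arc length L_a = R·θ = 19.5·(77.2°·π/180) = 19.5·1.3474 = 26.27 m
c_u = 1.59·2542·3.93 / (26.27·19.5) = 15884.2 / 512.35 = 31.00 kPa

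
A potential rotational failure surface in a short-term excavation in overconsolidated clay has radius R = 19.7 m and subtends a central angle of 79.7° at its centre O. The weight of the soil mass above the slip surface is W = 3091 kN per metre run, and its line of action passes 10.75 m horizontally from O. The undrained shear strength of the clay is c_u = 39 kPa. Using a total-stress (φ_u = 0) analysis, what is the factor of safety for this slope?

Taking moments about the centre O, the resisting moment is provided by the undrained shear strength acting along the arc:
Arc length L_a = R·θ = 19.7·(79.7°·π/180) = 19.7·1.3910 = 27.40 m
M_R = c_u·L_a·R = 39·27.40·19.7 = 21053.9 kN·m/m
M_D = W·d = 3091·10.75 = 33228.2 kN·m/m
FS = M_R / M_D = 21053.9 / 33228.2 = 0.634

FS = 0.63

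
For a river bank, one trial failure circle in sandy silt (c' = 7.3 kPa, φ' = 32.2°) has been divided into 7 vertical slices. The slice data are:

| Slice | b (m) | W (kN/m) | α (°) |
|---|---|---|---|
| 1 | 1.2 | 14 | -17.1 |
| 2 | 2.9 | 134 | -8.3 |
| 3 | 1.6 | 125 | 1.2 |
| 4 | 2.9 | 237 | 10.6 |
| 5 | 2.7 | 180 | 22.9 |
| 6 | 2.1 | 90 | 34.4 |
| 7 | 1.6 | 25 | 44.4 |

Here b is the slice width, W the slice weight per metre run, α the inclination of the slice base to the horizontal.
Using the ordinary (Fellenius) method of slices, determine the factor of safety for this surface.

FS = 3.72

Ordinary method of slices: FS = Σ[c'·Δl_i + (W_i cosα_i)·tanφ'] / Σ W_i sinα_i, with Δl_i = b_i / cosα_i.
Slice 1: Δl = 1.2/cos(-17.1°) = 1.256 m; N'_1 = 14·cos(-17.1°) = 13.4; c'Δl = 9.17; W sinα = -4.1
Slice 2: Δl = 2.9/cos(-8.3°) = 2.931 m; N'_2 = 134·cos(-8.3°) = 132.6; c'Δl = 21.39; W sinα = -19.3
Slice 3: Δl = 1.6/cos1.2° = 1.600 m; N'_3 = 125·cos1.2° = 125.0; c'Δl = 11.68; W sinα = 2.6
Slice 4: Δl = 2.9/cos10.6° = 2.950 m; N'_4 = 237·cos10.6° = 233.0; c'Δl = 21.54; W sinα = 43.6
Slice 5: Δl = 2.7/cos22.9° = 2.931 m; N'_5 = 180·cos22.9° = 165.8; c'Δl = 21.40; W sinα = 70.0
Slice 6: Δl = 2.1/cos34.4° = 2.545 m; N'_6 = 90·cos34.4° = 74.3; c'Δl = 18.58; W sinα = 50.8
Slice 7: Δl = 1.6/cos44.4° = 2.239 m; N'_7 = 25·cos44.4° = 17.9; c'Δl = 16.35; W sinα = 17.5
Σc'Δl = 120.1 kN/m; ΣN' = 761.8 kN/m; ΣW sinα = 161.1 kN/m
Resisting = 120.1 + 761.8·tan32.2° = 120.1 + 479.8 = 599.9 kN/m
FS = 599.9 / 161.1 = 3.723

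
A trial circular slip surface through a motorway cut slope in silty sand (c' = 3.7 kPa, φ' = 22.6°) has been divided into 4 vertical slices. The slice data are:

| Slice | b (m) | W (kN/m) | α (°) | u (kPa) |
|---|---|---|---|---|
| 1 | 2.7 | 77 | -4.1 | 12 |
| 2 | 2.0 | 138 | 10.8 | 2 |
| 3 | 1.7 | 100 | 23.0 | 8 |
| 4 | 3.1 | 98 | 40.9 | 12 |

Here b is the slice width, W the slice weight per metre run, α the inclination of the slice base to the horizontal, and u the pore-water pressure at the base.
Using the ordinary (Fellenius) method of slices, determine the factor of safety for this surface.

Ordinary method of slices: FS = Σ[c'·Δl_i + (W_i cosα_i − u_i·Δl_i)·tanφ'] / Σ W_i sinα_i, with Δl_i = b_i / cosα_i.
Slice 1: Δl = 2.7/cos(-4.1°) = 2.707 m; N'_1 = 77·cos(-4.1°) − 12·2.707 = 44.3; c'Δl = 10.02; W sinα = -5.5
Slice 2: Δl = 2.0/cos10.8° = 2.036 m; N'_2 = 138·cos10.8° − 2·2.036 = 131.5; c'Δl = 7.53; W sinα = 25.9
Slice 3: Δl = 1.7/cos23.0° = 1.847 m; N'_3 = 100·cos23.0° − 8·1.847 = 77.3; c'Δl = 6.83; W sinα = 39.1
Slice 4: Δl = 3.1/cos40.9° = 4.101 m; N'_4 = 98·cos40.9° − 12·4.101 = 24.9; c'Δl = 15.17; W sinα = 64.2
Σc'Δl = 39.6 kN/m; ΣN' = 277.9 kN/m; ΣW sinα = 123.6 kN/m
Resisting = 39.6 + 277.9·tan22.6° = 39.6 + 115.7 = 155.3 kN/m
FS = 155.3 / 123.6 = 1.256

FS = 1.26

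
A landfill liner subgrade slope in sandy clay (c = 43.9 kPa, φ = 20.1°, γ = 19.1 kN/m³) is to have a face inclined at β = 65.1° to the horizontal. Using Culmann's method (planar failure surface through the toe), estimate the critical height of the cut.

H_c = 26.74 m

Culmann's analysis gives the critical failure plane at α_cr = (β + φ)/2 = (65.1 + 20.1)/2 = 42.6°, and the critical height
H_c = (4c/γ) · sinβ cosφ / [1 − cos(β − φ)]
    = (4·43.9/19.1) · sin65.1°·cos20.1° / [1 − cos(45.0°)]
    = 9.194 · 0.9070·0.9391 / [1 − 0.7071]
    = 9.194 · 0.8518 / 0.2929
    = 26.74 m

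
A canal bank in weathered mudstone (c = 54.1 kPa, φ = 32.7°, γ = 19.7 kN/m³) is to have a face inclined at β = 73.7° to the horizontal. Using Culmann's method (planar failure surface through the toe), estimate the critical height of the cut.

H_c = 36.17 m

Culmann's analysis gives the critical failure plane at α_cr = (β + φ)/2 = (73.7 + 32.7)/2 = 53.2°, and the critical height
H_c = (4c/γ) · sinβ cosφ / [1 − cos(β − φ)]
    = (4·54.1/19.7) · sin73.7°·cos32.7° / [1 − cos(41.0°)]
    = 10.985 · 0.9598·0.8415 / [1 − 0.7547]
    = 10.985 · 0.8077 / 0.2453
    = 36.17 m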